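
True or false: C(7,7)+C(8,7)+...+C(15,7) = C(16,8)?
Hockey stick identity gives Σ = C(16,8) = 12,870; RHS C(16,8) = 12,870.
Final answer: True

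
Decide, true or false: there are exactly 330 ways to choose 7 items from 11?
C(11,7) = 330.
Final answer: True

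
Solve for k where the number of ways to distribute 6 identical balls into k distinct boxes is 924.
7

Stars and bars: the count is C(6+k−1, k−1), increasing in k. k=5: C(10,4) = 210, k=6: C(11,5) = 462, k=7: C(12,6) = 924 ✓. So k = 7.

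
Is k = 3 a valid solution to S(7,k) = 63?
No

Reasoning: S(7,3) = 3·S(6,3) + S(6,2) = 3·90 + 31 = 301, which does not equal 63.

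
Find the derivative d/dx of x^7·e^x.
Product rule: d/dx[x^7]·e^x + x^7·d/dx[e^x] = 7x^{6}e^x + x^7e^x.

Answer: (7x^6 + x^7)e^x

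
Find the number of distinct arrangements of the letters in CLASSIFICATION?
1,816,214,400

Working:
Word has 14 letters (C=2, L=1, A=2, S=2, I=3, F=1, T=1, O=1, N=1). Arrangements: 14!/Π(k!) = 1,816,214,400.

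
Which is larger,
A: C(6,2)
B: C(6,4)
Equal
A=C(6,2)=15, B=C(6,4)=15.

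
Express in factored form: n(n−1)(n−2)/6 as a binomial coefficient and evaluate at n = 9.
C(n,3); C(9,3) = 84

Explanation: n(n−1)(n−2)/6 = n!/(3!(n−3)!) = C(n,3). At n = 9: C(9,3) = 84.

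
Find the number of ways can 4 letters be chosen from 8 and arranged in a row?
P(8,4) = 8!/(8-4)! = 1,680.

Answer: 1,680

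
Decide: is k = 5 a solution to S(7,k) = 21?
No

Explanation: S(7,5) = 5·S(6,5) + S(6,4) = 5·15 + 65 = 140, which does not equal 21.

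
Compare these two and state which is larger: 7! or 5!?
7!

Explanation: 7!=5,040, 5!=120. 7! > 5!.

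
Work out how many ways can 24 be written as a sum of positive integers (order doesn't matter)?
1,575

Reasoning: Pentagonal recurrence p(n) = p(n−1) + p(n−2) − p(n−5) − p(n−7) + …: p(24) = p(23) + p(22) − p(19) − p(17) + p(12) + p(9) − p(2) = 1,255 + 1,002 − 490 − 297 + 77 + 30 − 2 = 1,575.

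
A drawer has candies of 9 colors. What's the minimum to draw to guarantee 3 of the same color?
19

Reasoning: Worst case: 2 of each = 18. One more: 19.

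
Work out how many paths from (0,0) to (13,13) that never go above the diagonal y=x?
742,900

Working:
Counted by the Catalan number C_13: C_13 = C(26,13)/(13+1) = 10,400,600/14 = 742,900.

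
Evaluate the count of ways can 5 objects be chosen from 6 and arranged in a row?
720

P(6,5) = 6!/(6-5)! = 720.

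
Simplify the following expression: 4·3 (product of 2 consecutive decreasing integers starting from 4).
12
This is P(4,2) = 4!/(2)! = 12.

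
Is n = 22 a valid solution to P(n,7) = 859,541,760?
P(22,7) = 22·21·20·19·18·17·16 = 859,541,760, which equals 859,541,760.

Answer: Yes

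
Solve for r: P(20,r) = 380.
2

Working:
P(20,r) = 20·19·…·(20−r+1), a product of r factors. Multiplying down from 20: 20 = 20; 20·19 = 380 ✓ (2 factors). So r = 2.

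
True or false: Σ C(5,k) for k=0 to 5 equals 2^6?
False

Working:
Binomial theorem: Σ C(5,k) = (1+1)^5 = 2^5 = 32; RHS 2^6 = 64.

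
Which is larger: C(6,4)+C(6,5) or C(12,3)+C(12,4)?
C(12,3)+C(12,4)

Explanation: First=21, Second=715.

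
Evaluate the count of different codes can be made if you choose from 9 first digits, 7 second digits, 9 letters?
567

By the multiplication principle: 9 × 7 × 9 = 567.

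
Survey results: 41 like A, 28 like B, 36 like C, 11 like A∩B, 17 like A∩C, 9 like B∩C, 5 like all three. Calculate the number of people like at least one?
|A∪B∪C| = 41+28+36-11-17-9+5 = 73.
Final answer: 73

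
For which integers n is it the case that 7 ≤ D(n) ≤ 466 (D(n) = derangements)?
Using D(n) = (n−1)[D(n−1) + D(n−2)] with D(1)=0, D(2)=1: D(3)=2; D(4)=9; D(5)=44; D(6)=265; D(7)=1,854. So valid n = 4, 5, 6.

Answer: 4, 5, 6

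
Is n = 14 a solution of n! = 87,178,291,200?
14! = 14·13! = 14·6,227,020,800 = 87,178,291,200, which equals 87,178,291,200.
Final answer: Yes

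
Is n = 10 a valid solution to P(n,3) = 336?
No

Reasoning: P(10,3) = 10·9·8 = 720, which does not equal 336.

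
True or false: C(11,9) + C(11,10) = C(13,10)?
False

Working:
Pascal's identity gives C(12,10) = 66, whereas C(13,10) = 286.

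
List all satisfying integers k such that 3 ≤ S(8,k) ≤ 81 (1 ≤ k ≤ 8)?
S(8,1)=1; S(8,2)=127; S(8,3)=966; S(8,4)=1,701; S(8,5)=1,050; S(8,6)=266; S(8,7)=28; S(8,8)=1. So valid k = 7.
Final answer: 7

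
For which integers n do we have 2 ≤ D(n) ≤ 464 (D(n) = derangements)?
3, 4, 5, 6

Explanation: Using D(n) = (n−1)[D(n−1) + D(n−2)] with D(1)=0, D(2)=1: D(2)=1; D(3)=2; D(4)=9; D(5)=44; D(6)=265; D(7)=1,854. So valid n = 3, 4, 5, 6.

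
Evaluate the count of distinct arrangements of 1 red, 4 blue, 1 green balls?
30

Working:
Multinomial: 6!/(1! × 4! × 1!) = 30.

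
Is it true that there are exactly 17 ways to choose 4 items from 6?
False

Working:
C(6,4) = 15 ≠ 17.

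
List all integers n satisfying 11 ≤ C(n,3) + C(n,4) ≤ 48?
5, 6
C(4,3)+C(4,4)=5; C(5,3)+C(5,4)=15; C(6,3)+C(6,4)=35; C(7,3)+C(7,4)=70. So valid n = 5, 6.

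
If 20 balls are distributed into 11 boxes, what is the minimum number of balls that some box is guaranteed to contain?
2

Pigeonhole: ⌈20/11⌉ = 2.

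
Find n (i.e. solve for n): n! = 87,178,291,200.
14

n! is strictly increasing. 12! = 479,001,600, 13! = 6,227,020,800, 14! = 87,178,291,200 ✓. So n = 14.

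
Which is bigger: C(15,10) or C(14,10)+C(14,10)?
C(15,10)=3,003; C(14,10)+C(14,10)=1,001+1,001=2,002.

Answer: C(15,10)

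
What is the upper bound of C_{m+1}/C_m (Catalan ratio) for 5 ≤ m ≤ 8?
17/5

Working:
C_{m+1}/C_m = 2(2m+1)/(m+2), which increases with m. Maximum at m = 8: 2·17/10 = 17/5.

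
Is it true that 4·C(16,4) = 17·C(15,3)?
False
Absorption identity k·C(n,k) = n·C(n-1,k-1). LHS = 4·1820 = 7,280; RHS = 17·455 = 7,735.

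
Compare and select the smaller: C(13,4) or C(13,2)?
C(13,2)

C(13,4)=715, C(13,2)=78.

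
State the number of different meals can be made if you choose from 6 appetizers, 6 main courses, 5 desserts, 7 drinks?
1,260

Solution: By the multiplication principle: 6 × 6 × 5 × 7 = 1,260.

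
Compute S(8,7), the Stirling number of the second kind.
28

Reasoning: Using the Stirling recurrence: S(n,k) = k·S(n-1,k) + S(n-1,k-1)
S(8,7) = 7·S(7,7) + S(7,6)
         = 7·1 + 21
         = 7 + 21
         = 28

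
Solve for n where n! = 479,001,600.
12

Solution: n! is strictly increasing. 10! = 3,628,800, 11! = 39,916,800, 12! = 479,001,600 ✓. So n = 12.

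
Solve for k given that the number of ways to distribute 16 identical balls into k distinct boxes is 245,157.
8

Reasoning: Stars and bars: the count is C(16+k−1, k−1), increasing in k. k=6: C(21,5) = 20,349, k=7: C(22,6) = 74,613, k=8: C(23,7) = 245,157 ✓. So k = 8.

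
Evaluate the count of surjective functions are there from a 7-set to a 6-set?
Onto functions = 6! × S(7,6)
First compute S(7,6) via recurrence:
Using the Stirling recurrence: S(n,k) = k·S(n-1,k) + S(n-1,k-1)
S(7,6) = 6·S(6,6) + S(6,5)
         = 6·1 + 15
         = 6 + 15
         = 21
Then: 720 × 21 = 15,120

Answer: 15,120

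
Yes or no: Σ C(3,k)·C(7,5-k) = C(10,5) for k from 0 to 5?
Yes

Vandermonde's identity gives C(10,5) = 252; RHS C(10,5) = 252.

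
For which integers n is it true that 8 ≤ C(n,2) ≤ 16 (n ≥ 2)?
5, 6

Working:
C(4,2)=6; C(5,2)=10; C(6,2)=15; C(7,2)=21. So valid n = 5, 6.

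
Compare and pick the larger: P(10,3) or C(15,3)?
P(10,3)
P(10,3)=720, C(15,3)=455.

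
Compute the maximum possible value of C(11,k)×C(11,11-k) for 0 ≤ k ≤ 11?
213,444

Working:
C(11,k)·C(11,11-k) = C(11,k)², maximised at the centre k = 5: C(11,5)² = 213,444.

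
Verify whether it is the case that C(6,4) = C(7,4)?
LHS = C(6,4) = 15; RHS = C(7,4) = 35. 15 ≠ 35, so the statement does not hold.

Answer: False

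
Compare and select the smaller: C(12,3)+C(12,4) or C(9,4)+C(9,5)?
C(9,4)+C(9,5)
First=715, Second=252.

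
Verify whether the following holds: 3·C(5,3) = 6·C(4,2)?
Absorption identity k·C(n,k) = n·C(n-1,k-1). LHS = 3·10 = 30; RHS = 6·6 = 36.
Final answer: False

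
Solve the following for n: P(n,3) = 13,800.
25

Working:
P(n,3) = n(n−1)(n−2) is increasing in n; n(n−1)(n−2) ≈ (n−1)^3 = 13,800 gives n ≈ 25.0. Check: P(23,3) = 10,626, P(24,3) = 12,144, P(25,3) = 13,800 ✓. So n = 25.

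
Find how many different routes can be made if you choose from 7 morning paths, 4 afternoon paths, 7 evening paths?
196
By the multiplication principle: 7 × 4 × 7 = 196.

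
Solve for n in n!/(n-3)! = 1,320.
n!/(n-3)! = n×(n-1)×(n-2), a product of 3 consecutive integers ≈ (n−1)^3. 1,320^(1/3) + 1 ≈ 12.0; check n = 12: 12×11×10 = 1,320 ✓. So n = 12.

Answer: 12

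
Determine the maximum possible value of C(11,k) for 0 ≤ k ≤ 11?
Maximum at k = 5 or k = 6: C(11,5) = 462.
Final answer: 462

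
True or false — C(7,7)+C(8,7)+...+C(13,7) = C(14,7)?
False

Reasoning: Hockey stick identity gives Σ = C(14,8) = 3,003; RHS C(14,7) = 3,432.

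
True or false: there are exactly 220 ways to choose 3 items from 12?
C(12,3) = 220.
Final answer: True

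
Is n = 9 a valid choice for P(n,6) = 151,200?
P(9,6) = 9·8·7·6·5·4 = 60,480, which does not equal 151,200.
Final answer: No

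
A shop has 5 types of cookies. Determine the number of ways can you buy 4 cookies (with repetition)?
70
Stars and bars: C(4+5-1, 4) = C(8, 4) = 70.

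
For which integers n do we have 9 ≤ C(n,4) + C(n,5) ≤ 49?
6

Solution: C(5,4)+C(5,5)=6; C(6,4)+C(6,5)=21; C(7,4)+C(7,5)=56. So valid n = 6.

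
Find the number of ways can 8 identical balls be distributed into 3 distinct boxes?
45

Explanation: C(8+3-1, 3-1) = C(10, 2) = 45.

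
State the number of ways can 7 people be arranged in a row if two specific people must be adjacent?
1,440

Treat pair as unit: (7-1)! arrangements × 2 internal orders = 1,440.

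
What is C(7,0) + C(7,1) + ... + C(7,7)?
128

Solution: Sum of binomial coefficients = 2^7 = 128.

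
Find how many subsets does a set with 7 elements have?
128

Solution: Each element can be included or excluded: 2^7 = 128.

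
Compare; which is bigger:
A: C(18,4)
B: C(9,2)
A

Reasoning: A=C(18,4)=3,060, B=C(9,2)=36.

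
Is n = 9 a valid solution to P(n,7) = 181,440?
Yes
P(9,7) = 9·8·7·6·5·4·3 = 181,440, which equals 181,440.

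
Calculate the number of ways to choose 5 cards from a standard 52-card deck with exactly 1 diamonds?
1,069,263

Working:
13 diamonds and 39 non-diamonds: C(13,1) × C(39,4) = 13 × 82251 = 1,069,263.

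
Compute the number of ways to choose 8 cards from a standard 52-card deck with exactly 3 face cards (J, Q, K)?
144,761,760
12 face cards and 40 non-face cards: C(12,3) × C(40,5) = 220 × 658,008 = 144,761,760.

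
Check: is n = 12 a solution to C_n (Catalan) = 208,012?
C_12 = C(24,12)/(12+1) = 2,704,156/13 = 208,012, which equals 208,012.

Answer: Yes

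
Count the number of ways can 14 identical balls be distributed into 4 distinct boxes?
C(14+4-1, 4-1) = C(17, 3) = 680.

Answer: 680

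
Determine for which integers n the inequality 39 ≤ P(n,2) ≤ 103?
7, 8, 9, 10
P(6,2)=30; P(7,2)=42; P(8,2)=56; P(9,2)=72; P(10,2)=90; P(11,2)=110. So valid n = 7, 8, 9, 10.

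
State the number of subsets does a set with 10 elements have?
1,024
Each element can be included or excluded: 2^10 = 1,024.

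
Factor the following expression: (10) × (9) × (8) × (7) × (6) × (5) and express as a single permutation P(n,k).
P(10,6) = 10!/(4)!

Solution: Product of 6 consecutive descending integers starting at 10: P(10,6) = 10!/4! = 151,200.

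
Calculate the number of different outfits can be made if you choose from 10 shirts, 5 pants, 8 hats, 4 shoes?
By the multiplication principle: 10 × 5 × 8 × 4 = 1,600.

Answer: 1,600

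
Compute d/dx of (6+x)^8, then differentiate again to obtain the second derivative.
56(6+x)^6
First derivative: 8(6+x)^{7}. Second derivative: 8·7·(6+x)^{6} = 56(6+x)^{6}.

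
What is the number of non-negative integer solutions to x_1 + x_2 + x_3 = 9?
55

C(9+3-1, 3-1) = 55.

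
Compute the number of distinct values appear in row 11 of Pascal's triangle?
6

Solution: Row 11 has entries C(11,0)..C(11,11); by symmetry C(11,k)=C(11,11-k), giving 6 distinct values.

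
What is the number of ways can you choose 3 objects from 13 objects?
286

C(13,3) = 13! / (3! × (13-3)!)
         = 13! / (3! × 10!)
         = 286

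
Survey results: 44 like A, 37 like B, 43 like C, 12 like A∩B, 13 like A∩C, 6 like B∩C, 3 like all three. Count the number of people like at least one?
|A∪B∪C| = 44+37+43-12-13-6+3 = 96.
Final answer: 96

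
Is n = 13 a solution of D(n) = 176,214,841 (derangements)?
No

Explanation: D(13) = (13-1)·[D(12) + D(11)] = 12·[176,214,841 + 14,684,570] = 2,290,792,932, which does not equal 176,214,841.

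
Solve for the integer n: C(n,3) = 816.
18

Explanation: C(n,3) = n(n−1)(n−2)/3! is increasing in n, and n(n−1)(n−2) = 3!·816 = 4,896 ≈ (n−1)^3 gives n ≈ 18.0. Check: C(16,3) = 560, C(17,3) = 680, C(18,3) = 816 ✓. So n = 18.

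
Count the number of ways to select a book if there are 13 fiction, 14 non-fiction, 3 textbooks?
30

By the addition principle: 13 + 14 + 3 = 30.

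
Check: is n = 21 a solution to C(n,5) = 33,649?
No

Reasoning: C(21,5) = 21·20·19·18·17/5! = 2,441,880/120 = 20,349, which does not equal 33,649.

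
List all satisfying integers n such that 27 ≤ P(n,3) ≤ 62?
5

Explanation: P(4,3)=24; P(5,3)=60; P(6,3)=120. So valid n = 5.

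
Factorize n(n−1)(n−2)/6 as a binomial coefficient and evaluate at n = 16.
C(n,3); C(16,3) = 560

Solution: n(n−1)(n−2)/6 = n!/(3!(n−3)!) = C(n,3). At n = 16: C(16,3) = 560.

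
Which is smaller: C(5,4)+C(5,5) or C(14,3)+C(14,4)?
C(5,4)+C(5,5)

Reasoning: First=6, Second=1,365.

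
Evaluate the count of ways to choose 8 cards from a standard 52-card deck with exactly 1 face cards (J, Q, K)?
223,722,720

Reasoning: 12 face cards and 40 non-face cards: C(12,1) × C(40,7) = 12 × 18,643,560 = 223,722,720.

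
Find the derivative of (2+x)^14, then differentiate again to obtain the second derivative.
182(2+x)^12

First derivative: 14(2+x)^{13}. Second derivative: 14·13·(2+x)^{12} = 182(2+x)^{12}.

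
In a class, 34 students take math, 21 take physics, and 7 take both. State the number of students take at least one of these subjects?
48

Working:
|A∪B| = |A|+|B|-|A∩B| = 34+21-7 = 48.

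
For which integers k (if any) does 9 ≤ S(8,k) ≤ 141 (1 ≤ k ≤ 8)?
2, 7
S(8,1)=1; S(8,2)=127; S(8,3)=966; S(8,4)=1,701; S(8,5)=1,050; S(8,6)=266; S(8,7)=28; S(8,8)=1. So valid k = 2, 7.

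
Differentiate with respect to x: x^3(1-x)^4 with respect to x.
Product rule: 3x^{2}(1-x)^{4} + x^3·(-4)(1-x)^{3}.

Answer: 3x^2(1-x)^4 - 4x^3(1-x)^3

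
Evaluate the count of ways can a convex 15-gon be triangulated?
Using the Catalan number formula: C_n = C(2n, n) / (n+1)
C_13 = C(26, 13) / (13+1)
     = 10400600 / 14
     = 742,900

Answer: 742,900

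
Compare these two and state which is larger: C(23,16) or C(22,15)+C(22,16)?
Equal

Solution: By Pascal's identity: C(23,16) = C(22,15)+C(22,16) = 245,157. Equal.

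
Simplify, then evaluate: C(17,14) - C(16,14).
560

C(17,14) - C(16,14) = C(16,13) = 560.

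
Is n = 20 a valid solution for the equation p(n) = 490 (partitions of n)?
No

Explanation: Pentagonal recurrence p(n) = p(n−1) + p(n−2) − p(n−5) − p(n−7) + …: p(20) = p(19) + p(18) − p(15) − p(13) + p(8) + p(5) = 490 + 385 − 176 − 101 + 22 + 7 = 627, which does not equal 490.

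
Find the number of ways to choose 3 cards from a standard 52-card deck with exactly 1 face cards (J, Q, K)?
12 face cards and 40 non-face cards: C(12,1) × C(40,2) = 12 × 780 = 9,360.
Final answer: 9,360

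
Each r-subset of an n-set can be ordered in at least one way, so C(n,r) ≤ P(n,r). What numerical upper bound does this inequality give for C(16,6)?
5,765,760

P(16,6) = 16·15·14·13·12·11 = 5,765,760, so C(16,6) ≤ 5,765,760. (The bound is loose by a factor of 6! = 720: C(16,6) = 5,765,760/720 = 8,008.)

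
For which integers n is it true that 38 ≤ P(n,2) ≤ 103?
7, 8, 9, 10

Solution: P(6,2)=30; P(7,2)=42; P(8,2)=56; P(9,2)=72; P(10,2)=90; P(11,2)=110. So valid n = 7, 8, 9, 10.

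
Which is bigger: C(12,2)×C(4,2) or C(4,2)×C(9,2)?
C(12,2)×C(4,2)=396, C(4,2)×C(9,2)=216.

Answer: C(12,2)×C(4,2)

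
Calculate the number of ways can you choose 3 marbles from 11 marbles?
165

Working:
C(11,3) = 11! / (3! × (11-3)!)
         = 11! / (3! × 8!)
         = 165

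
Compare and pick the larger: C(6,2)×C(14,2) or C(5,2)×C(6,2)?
C(6,2)×C(14,2)=1,365, C(5,2)×C(6,2)=150.
Final answer: C(6,2)×C(14,2)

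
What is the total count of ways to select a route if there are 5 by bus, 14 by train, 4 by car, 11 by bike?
34

Solution: By the addition principle: 5 + 14 + 4 + 11 = 34.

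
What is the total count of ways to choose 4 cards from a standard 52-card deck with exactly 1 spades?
118,807

13 spades and 39 non-spades: C(13,1) × C(39,3) = 13 × 9139 = 118,807.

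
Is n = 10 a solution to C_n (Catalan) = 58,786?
No

Working:
C_10 = C(20,10)/(10+1) = 184,756/11 = 16,796, which does not equal 58,786.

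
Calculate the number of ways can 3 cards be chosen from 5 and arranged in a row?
P(5,3) = 5!/(5-3)! = 60.
Final answer: 60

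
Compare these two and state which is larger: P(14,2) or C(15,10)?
C(15,10)

Explanation: P(14,2)=182, C(15,10)=3,003.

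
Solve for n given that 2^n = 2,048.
11

Working:
2,048 = 1,024 × 2 = 2^10 × 2^1 = 2^11, so n = 11.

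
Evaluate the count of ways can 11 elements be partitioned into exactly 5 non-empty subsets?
This equals S(11,5), the Stirling number of the 2nd kind.
Using the Stirling recurrence: S(n,k) = k·S(n-1,k) + S(n-1,k-1)
S(11,5) = 5·S(10,5) + S(10,4)
         = 5·42525 + 34105
         = 212625 + 34105
         = 246,730

Answer: 246,730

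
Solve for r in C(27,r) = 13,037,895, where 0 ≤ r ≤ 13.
11

Explanation: C(27,r) is increasing for 0 ≤ r ≤ 13. Stepping up (C(27,r+1) = C(27,r)·(27−r)/(r+1)): C(27,1) = 27, C(27,2) = 351, C(27,3) = 2,925, C(27,4) = 17,550, C(27,5) = 80,730, C(27,6) = 296,010, C(27,7) = 888,030, C(27,8) = 2,220,075, C(27,9) = 4,686,825, C(27,10) = 8,436,285, C(27,11) = 13,037,895 ✓. So r = 11.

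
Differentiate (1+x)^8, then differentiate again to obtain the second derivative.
56(1+x)^6

Working:
First derivative: 8(1+x)^{7}. Second derivative: 8·7·(1+x)^{6} = 56(1+x)^{6}.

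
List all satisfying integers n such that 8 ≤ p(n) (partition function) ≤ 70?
6, 7, 8, 9, 10, 11

Tabulating p(n) via p(n) = p(n−1) + p(n−2) − p(n−5) − p(n−7) + …: p(5)=7; p(6)=11; p(7)=15; p(8)=22; p(9)=30; p(10)=42; p(11)=56; p(12)=77. So valid n = 6, 7, 8, 9, 10, 11.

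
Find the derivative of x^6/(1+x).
Quotient rule: [6x^{5}(1+x) - x^6]/(1+x)².

Answer: (6x^5(1+x) - x^6)/(1+x)²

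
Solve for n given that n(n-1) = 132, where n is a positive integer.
12

n² − n − 132 = 0, so n = (1 ± √(1 + 4·132))/2 = (1 ± √529)/2 = (1 ± 23)/2, i.e. n = 12 or n = -11. Taking the positive root, n = 12 (check: 12×11 = 132).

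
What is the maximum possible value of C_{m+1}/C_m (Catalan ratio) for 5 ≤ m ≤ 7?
10/3
C_{m+1}/C_m = 2(2m+1)/(m+2), which increases with m. Maximum at m = 7: 2·15/9 = 10/3.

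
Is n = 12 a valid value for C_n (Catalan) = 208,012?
C_12 = C(24,12)/(12+1) = 2,704,156/13 = 208,012, which equals 208,012.
Final answer: Yes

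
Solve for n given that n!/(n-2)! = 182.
14

Reasoning: n!/(n-2)! = n×(n-1), a product of 2 consecutive integers ≈ (n−0.5)^2. 182^(1/2) + 0.5 ≈ 14.0; check n = 14: 14×13 = 182 ✓. So n = 14.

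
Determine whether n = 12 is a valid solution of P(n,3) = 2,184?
P(12,3) = 12·11·10 = 1,320, which does not equal 2,184.
Final answer: No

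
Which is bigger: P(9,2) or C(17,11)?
P(9,2)=72, C(17,11)=12,376.

Answer: C(17,11)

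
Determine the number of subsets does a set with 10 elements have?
1,024

Explanation: Each element can be included or excluded: 2^10 = 1,024.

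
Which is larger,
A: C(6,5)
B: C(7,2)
B

Solution: A=C(6,5)=6, B=C(7,2)=21.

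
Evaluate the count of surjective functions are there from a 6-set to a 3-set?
540

Working:
Onto functions = 3! × S(6,3)
First compute S(6,3) via recurrence:
Using the Stirling recurrence: S(n,k) = k·S(n-1,k) + S(n-1,k-1)
S(6,3) = 3·S(5,3) + S(5,2)
         = 3·25 + 15
         = 75 + 15
         = 90
Then: 6 × 90 = 540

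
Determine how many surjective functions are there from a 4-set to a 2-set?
14

Reasoning: Onto functions = 2! × S(4,2)
First compute S(4,2) via recurrence:
Using the Stirling recurrence: S(n,k) = k·S(n-1,k) + S(n-1,k-1)
S(4,2) = 2·S(3,2) + S(3,1)
         = 2·3 + 1
         = 6 + 1
         = 7
Then: 2 × 7 = 14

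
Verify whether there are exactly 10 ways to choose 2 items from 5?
True

Reasoning: C(5,2) = 10.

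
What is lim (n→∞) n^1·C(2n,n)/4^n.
∞

Solution: C(2n,n) ~ 4^n/√(πn), so n^1·C(2n,n)/4^n ~ n^(1 − 1/2)/√π → ∞.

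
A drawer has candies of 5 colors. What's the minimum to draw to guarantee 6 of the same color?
26

Explanation: Worst case: 5 of each = 25. One more: 26.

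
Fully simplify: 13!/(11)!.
156
This equals 13×12 = 156.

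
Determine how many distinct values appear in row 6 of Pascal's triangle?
4

Solution: Row 6 has entries C(6,0)..C(6,6); by symmetry C(6,k)=C(6,6-k), giving 4 distinct values.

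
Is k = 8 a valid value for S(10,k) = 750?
Yes

Reasoning: S(10,8) = 8·S(9,8) + S(9,7) = 8·36 + 462 = 750, which equals 750.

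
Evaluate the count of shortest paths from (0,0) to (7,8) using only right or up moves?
6,435

Solution: Choose 7 rights from 15 moves: C(15,7) = 6,435.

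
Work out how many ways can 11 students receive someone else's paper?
14,684,570

Working:
Using D(n) = (n-1)[D(n-1) + D(n-2)]:
D(11) = (11-1) × [D(10) + D(9)]
      = 10 × [1334961 + 133496]
      = 10 × 1468457
      = 14,684,570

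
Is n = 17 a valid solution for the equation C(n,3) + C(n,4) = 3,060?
Yes

Working:
C(17,3) + C(17,4) = 680 + 2,380 = 3,060, which equals 3,060.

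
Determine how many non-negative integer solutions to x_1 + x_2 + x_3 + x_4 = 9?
C(9+4-1, 4-1) = 220.

Answer: 220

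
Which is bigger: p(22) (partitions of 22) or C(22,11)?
C(22,11)
Pentagonal recurrence p(n) = p(n−1) + p(n−2) − p(n−5) − p(n−7) + …: p(22) = p(21) + p(20) − p(17) − p(15) + p(10) + p(7) − p(0) = 792 + 627 − 297 − 176 + 42 + 15 − 1 = 1,002; C(22,11) = 705,432.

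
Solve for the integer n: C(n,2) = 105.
15

Working:
C(n,2) = n(n−1)/2! is increasing in n, and n(n−1) = 2!·105 = 210 ≈ (n−0.5)^2 gives n ≈ 15.0. Check: C(13,2) = 78, C(14,2) = 91, C(15,2) = 105 ✓. So n = 15.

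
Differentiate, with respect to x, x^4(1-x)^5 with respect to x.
4x^3(1-x)^5 - 5x^4(1-x)^4

Explanation: Product rule: 4x^{3}(1-x)^{5} + x^4·(-5)(1-x)^{4}.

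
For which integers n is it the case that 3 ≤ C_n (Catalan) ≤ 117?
3, 4, 5

Solution: C_2=2; C_3=5; C_4=14; C_5=42; C_6=132. So valid n = 3, 4, 5.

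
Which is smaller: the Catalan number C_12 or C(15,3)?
C_12 = C(24,12)/(12+1) = 2,704,156/13 = 208,012; C(15,3) = 455.

Answer: C(15,3)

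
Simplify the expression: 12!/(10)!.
132
This equals 12×11 = 132.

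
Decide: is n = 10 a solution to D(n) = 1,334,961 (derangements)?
Yes

Solution: D(10) = (10-1)·[D(9) + D(8)] = 9·[133,496 + 14,833] = 1,334,961, which equals 1,334,961.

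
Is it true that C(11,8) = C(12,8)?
False

Reasoning: LHS = C(11,8) = 165; RHS = C(12,8) = 495. 165 ≠ 495, so the statement does not hold.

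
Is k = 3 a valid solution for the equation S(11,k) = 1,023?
S(11,3) = 3·S(10,3) + S(10,2) = 3·9,330 + 511 = 28,501, which does not equal 1,023.
Final answer: No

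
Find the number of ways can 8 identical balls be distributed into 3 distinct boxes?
C(8+3-1, 3-1) = C(10, 2) = 45.
Final answer: 45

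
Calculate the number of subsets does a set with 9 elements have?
Each element can be included or excluded: 2^9 = 512.

Answer: 512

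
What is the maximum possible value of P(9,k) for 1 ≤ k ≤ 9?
362,880

Solution: P(9,k) increases in k, so maximum at k = 9: 9! = 362,880.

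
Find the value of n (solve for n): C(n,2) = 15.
6

C(n,2) = n(n−1)/2! is increasing in n, and n(n−1) = 2!·15 = 30 ≈ (n−0.5)^2 gives n ≈ 6.0. Check: C(4,2) = 6, C(5,2) = 10, C(6,2) = 15 ✓. So n = 6.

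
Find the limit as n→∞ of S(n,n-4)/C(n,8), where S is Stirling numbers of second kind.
105

The leading term of S(n,n-4) as a polynomial in n is (7)!!·C(n,8), so the ratio → (7)!! = 105.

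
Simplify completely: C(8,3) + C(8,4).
126

Reasoning: By Pascal's identity: C(9,4) = 126.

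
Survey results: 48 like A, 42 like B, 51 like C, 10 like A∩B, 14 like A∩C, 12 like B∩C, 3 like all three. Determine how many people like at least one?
108
|A∪B∪C| = 48+42+51-10-14-12+3 = 108.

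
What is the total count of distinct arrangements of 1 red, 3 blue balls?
4
Multinomial: 4!/(1! × 3!) = 4.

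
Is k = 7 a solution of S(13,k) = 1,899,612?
No

Solution: S(13,7) = 7·S(12,7) + S(12,6) = 7·627,396 + 1,323,652 = 5,715,424, which does not equal 1,899,612.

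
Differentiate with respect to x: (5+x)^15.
Using the power rule: d/dx (5+x)^15 = 15(5+x)^{14}.

Answer: 15(5+x)^14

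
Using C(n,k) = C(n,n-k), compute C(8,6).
28

Explanation: C(8,6) = C(8,2) = 28.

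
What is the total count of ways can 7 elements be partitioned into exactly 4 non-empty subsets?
This equals S(7,4), the Stirling number of the 2nd kind.
Using the Stirling recurrence: S(n,k) = k·S(n-1,k) + S(n-1,k-1)
S(7,4) = 4·S(6,4) + S(6,3)
         = 4·65 + 90
         = 260 + 90
         = 350
Final answer: 350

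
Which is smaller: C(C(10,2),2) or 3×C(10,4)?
3×C(10,4)

Explanation: C(C(10,2),2)=990, 3×C(10,4)=630.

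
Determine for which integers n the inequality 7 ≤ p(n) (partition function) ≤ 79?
5, 6, 7, 8, 9, 10, 11, 12

Reasoning: Tabulating p(n) via p(n) = p(n−1) + p(n−2) − p(n−5) − p(n−7) + …: p(4)=5; p(5)=7; p(6)=11; p(7)=15; p(8)=22; p(9)=30; p(10)=42; p(11)=56; p(12)=77; p(13)=101. So valid n = 5, 6, 7, 8, 9, 10, 11, 12.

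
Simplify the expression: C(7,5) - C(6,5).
15

Reasoning: C(7,5) - C(6,5) = C(6,4) = 15.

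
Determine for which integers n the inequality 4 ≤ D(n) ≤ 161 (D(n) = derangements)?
Using D(n) = (n−1)[D(n−1) + D(n−2)] with D(1)=0, D(2)=1: D(3)=2; D(4)=9; D(5)=44; D(6)=265. So valid n = 4, 5.

Answer: 4, 5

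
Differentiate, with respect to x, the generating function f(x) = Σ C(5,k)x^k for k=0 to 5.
Σ k·C(5,k)x^(k-1) for k=1 to 5

Working:
Term-by-term differentiation gives Σ k·C(5,k)x^{k-1} for k=1 to 5.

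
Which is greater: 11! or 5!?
11!

Working:
11!=39,916,800, 5!=120. 11! > 5!.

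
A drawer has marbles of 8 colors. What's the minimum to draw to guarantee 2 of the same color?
9
Worst case: 1 of each = 8. One more: 9.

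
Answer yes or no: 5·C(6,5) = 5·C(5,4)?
No

Explanation: Absorption identity k·C(n,k) = n·C(n-1,k-1). LHS = 5·6 = 30; RHS = 5·5 = 25.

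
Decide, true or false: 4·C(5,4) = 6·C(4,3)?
False

Absorption identity k·C(n,k) = n·C(n-1,k-1). LHS = 4·5 = 20; RHS = 6·4 = 24.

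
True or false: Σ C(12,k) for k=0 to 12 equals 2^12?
True

Explanation: Binomial theorem: Σ C(12,k) = (1+1)^12 = 2^12 = 4,096; RHS 2^12 = 4,096.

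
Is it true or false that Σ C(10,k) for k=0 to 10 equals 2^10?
True

Explanation: Binomial theorem: Σ C(10,k) = (1+1)^10 = 2^10 = 1,024; RHS 2^10 = 1,024.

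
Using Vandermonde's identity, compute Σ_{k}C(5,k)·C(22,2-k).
351
= C(5+22,2) = C(27,2) = 351.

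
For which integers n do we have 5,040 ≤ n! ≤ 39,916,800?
7, 8, 9, 10, 11
n! is strictly increasing; 7! = 5,040 and 11! = 39,916,800, so valid n = 7, 8, 9, 10, 11.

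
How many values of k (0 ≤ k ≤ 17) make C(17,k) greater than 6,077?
Row 17 is unimodal and symmetric about k=17/2. C(17,4)=2,380 ≤ 6,077; C(17,5)=6,188 > 6,077; by symmetry C(17,k) > 6,077 for k = 5..12. That's 12 - 5 + 1 = 8 values.
Final answer: 8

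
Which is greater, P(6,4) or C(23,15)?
C(23,15)
P(6,4)=360, C(23,15)=490,314.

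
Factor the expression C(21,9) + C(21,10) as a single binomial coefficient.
C(22,10)
By Pascal's identity: C(21,9) + C(21,10) = C(22,10) = 646,646.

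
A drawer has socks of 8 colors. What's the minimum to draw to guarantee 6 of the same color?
Worst case: 5 of each = 40. One more: 41.

Answer: 41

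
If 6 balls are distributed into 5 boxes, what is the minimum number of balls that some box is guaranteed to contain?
2

Pigeonhole: ⌈6/5⌉ = 2.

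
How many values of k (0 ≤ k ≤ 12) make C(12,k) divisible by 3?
9

Working:
Checking C(12,k) mod 3 for k = 0..12: divisible at k = 1, 2, 4, 5, 6, 7, 8, 10, 11. That's 9 values.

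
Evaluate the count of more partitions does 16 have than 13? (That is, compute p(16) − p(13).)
130
Pentagonal recurrence p(n) = p(n−1) + p(n−2) − p(n−5) − p(n−7) + …: p(16) = p(15) + p(14) − p(11) − p(9) + p(4) + p(1) = 176 + 135 − 56 − 30 + 5 + 1 = 231.
p(13) = p(12) + p(11) − p(8) − p(6) + p(1) = 77 + 56 − 22 − 11 + 1 = 101.
Difference = 231 − 101 = 130.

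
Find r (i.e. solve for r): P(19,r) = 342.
P(19,r) = 19·18·…·(19−r+1), a product of r factors. Multiplying down from 19: 19 = 19; 19·18 = 342 ✓ (2 factors). So r = 2.
Final answer: 2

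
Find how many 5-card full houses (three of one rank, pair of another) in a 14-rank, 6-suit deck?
54,600

Triple rank: 14. Triple suits: C(6,3)=20. Pair rank: 13. Pair suits: C(6,2)=15. Total: 54,600.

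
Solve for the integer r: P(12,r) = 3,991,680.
7

Explanation: P(12,r) = 12·11·…·(12−r+1), a product of r factors. Multiplying down from 12: 12 = 12; 12·11 = 132; 12·11·10 = 1,320; 12·11·10·9 = 11,880; 12·11·10·9·8 = 95,040; 12·11·10·9·8·7 = 665,280; 12·11·10·9·8·7·6 = 3,991,680 ✓ (7 factors). So r = 7.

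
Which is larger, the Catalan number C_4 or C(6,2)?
C_4 = C(8,4)/(4+1) = 70/5 = 14; C(6,2) = 15.

Answer: C(6,2)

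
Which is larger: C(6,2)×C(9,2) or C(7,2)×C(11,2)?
C(7,2)×C(11,2)

C(6,2)×C(9,2)=540, C(7,2)×C(11,2)=1,155.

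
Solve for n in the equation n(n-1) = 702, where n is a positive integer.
27

Working:
n² − n − 702 = 0, so n = (1 ± √(1 + 4·702))/2 = (1 ± √2,809)/2 = (1 ± 53)/2, i.e. n = 27 or n = -26. Taking the positive root, n = 27 (check: 27×26 = 702).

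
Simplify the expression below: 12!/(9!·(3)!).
This is C(12,9) = 220.

Answer: 220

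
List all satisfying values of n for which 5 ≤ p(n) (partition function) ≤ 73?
4, 5, 6, 7, 8, 9, 10, 11

Reasoning: Tabulating p(n) via p(n) = p(n−1) + p(n−2) − p(n−5) − p(n−7) + …: p(3)=3; p(4)=5; p(5)=7; p(6)=11; p(7)=15; p(8)=22; p(9)=30; p(10)=42; p(11)=56; p(12)=77. So valid n = 4, 5, 6, 7, 8, 9, 10, 11.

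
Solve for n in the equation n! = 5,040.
7

Working:
n! is strictly increasing. 5! = 120, 6! = 720, 7! = 5,040 ✓. So n = 7.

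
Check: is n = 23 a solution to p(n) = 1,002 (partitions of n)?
No

Reasoning: Pentagonal recurrence p(n) = p(n−1) + p(n−2) − p(n−5) − p(n−7) + …: p(23) = p(22) + p(21) − p(18) − p(16) + p(11) + p(8) − p(1) = 1,002 + 792 − 385 − 231 + 56 + 22 − 1 = 1,255, which does not equal 1,002.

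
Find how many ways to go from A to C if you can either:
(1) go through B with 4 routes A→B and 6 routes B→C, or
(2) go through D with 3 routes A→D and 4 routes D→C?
Route via B: 4×6=24. Route via D: 3×4=12. Total: 36.
Final answer: 36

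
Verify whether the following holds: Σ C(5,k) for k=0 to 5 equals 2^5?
Binomial theorem: Σ C(5,k) = (1+1)^5 = 2^5 = 32; RHS 2^5 = 32.
Final answer: True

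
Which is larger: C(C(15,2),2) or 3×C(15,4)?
C(C(15,2),2)

Solution: C(C(15,2),2)=5,460, 3×C(15,4)=4,095.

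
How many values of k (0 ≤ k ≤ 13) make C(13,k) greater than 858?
Row 13 is unimodal and symmetric about k=13/2. C(13,4)=715 ≤ 858; C(13,5)=1,287 > 858; by symmetry C(13,k) > 858 for k = 5..8. That's 8 - 5 + 1 = 4 values.

Answer: 4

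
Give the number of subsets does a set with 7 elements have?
128

Each element can be included or excluded: 2^7 = 128.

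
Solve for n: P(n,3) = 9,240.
22
P(n,3) = n(n−1)(n−2) is increasing in n; n(n−1)(n−2) ≈ (n−1)^3 = 9,240 gives n ≈ 22.0. Check: P(20,3) = 6,840, P(21,3) = 7,980, P(22,3) = 9,240 ✓. So n = 22.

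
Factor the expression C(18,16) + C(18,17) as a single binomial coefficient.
By Pascal's identity: C(18,16) + C(18,17) = C(19,17) = 171.

Answer: C(19,17)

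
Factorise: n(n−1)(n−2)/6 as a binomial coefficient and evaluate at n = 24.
n(n−1)(n−2)/6 = n!/(3!(n−3)!) = C(n,3). At n = 24: C(24,3) = 2,024.

Answer: C(n,3); C(24,3) = 2,024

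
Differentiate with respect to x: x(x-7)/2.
d/dx[(x-0)(x-7)] = (x-7) + (x-0) = 2x - 7. Dividing by 2 gives (2x - 7)/2.

Answer: (2x - 7)/2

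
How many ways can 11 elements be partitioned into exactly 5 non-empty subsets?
This equals S(11,5), the Stirling number of the 2nd kind.
Using the Stirling recurrence: S(n,k) = k·S(n-1,k) + S(n-1,k-1)
S(11,5) = 5·S(10,5) + S(10,4)
         = 5·42525 + 34105
         = 212625 + 34105
         = 246,730
Final answer: 246,730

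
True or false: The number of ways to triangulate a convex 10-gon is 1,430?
True

Explanation: Triangulations of a convex 10-gon are counted by the Catalan number C_8: C_8 = C(16,8)/(8+1) = 12,870/9 = 1,430.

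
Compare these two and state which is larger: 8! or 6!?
8!

Explanation: 8!=40,320, 6!=720. 8! > 6!.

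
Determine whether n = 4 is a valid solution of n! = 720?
No

Reasoning: 4! = 4·3! = 4·6 = 24, which does not equal 720.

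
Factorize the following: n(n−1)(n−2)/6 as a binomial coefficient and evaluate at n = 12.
C(n,3); C(12,3) = 220

Working:
n(n−1)(n−2)/6 = n!/(3!(n−3)!) = C(n,3). At n = 12: C(12,3) = 220.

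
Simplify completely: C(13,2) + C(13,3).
By Pascal's identity: C(14,3) = 364.
Final answer: 364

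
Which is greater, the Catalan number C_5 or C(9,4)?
C(9,4)

Working:
C_5 = C(10,5)/(5+1) = 252/6 = 42; C(9,4) = 126.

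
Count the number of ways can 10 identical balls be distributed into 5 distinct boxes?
1,001

Working:
C(10+5-1, 5-1) = C(14, 4) = 1,001.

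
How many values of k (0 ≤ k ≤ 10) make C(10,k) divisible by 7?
3

Reasoning: Checking C(10,k) mod 7 for k = 0..10: divisible at k = 4, 5, 6. That's 3 values.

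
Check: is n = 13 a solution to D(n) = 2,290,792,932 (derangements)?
Yes

D(13) = (13-1)·[D(12) + D(11)] = 12·[176,214,841 + 14,684,570] = 2,290,792,932, which equals 2,290,792,932.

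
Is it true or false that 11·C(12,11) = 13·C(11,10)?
Absorption identity k·C(n,k) = n·C(n-1,k-1). LHS = 11·12 = 132; RHS = 13·11 = 143.
Final answer: False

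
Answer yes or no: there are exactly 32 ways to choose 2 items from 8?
No

Explanation: C(8,2) = 28 ≠ 32.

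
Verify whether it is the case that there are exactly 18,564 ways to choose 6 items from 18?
True

Explanation: C(18,6) = 18,564.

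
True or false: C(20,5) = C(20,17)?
False

Explanation: C(20,5) = 15,504 but C(20,17) = 1,140; symmetry gives C(20,5) = C(20,15), not C(20,17).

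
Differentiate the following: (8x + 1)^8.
64(8x + 1)^7

Reasoning: Chain rule: 8(8x+1)^{7} × 8 = 64(8x+1)^{7}.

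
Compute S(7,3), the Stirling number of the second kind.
Using the Stirling recurrence: S(n,k) = k·S(n-1,k) + S(n-1,k-1)
S(7,3) = 3·S(6,3) + S(6,2)
         = 3·90 + 31
         = 270 + 31
         = 301

Answer: 301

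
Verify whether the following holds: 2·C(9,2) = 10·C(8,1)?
False
Absorption identity k·C(n,k) = n·C(n-1,k-1). LHS = 2·36 = 72; RHS = 10·8 = 80.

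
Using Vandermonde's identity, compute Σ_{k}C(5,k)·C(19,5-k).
42,504

Reasoning: = C(5+19,5) = C(24,5) = 42,504.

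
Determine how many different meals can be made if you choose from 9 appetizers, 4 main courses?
36

Solution: By the multiplication principle: 9 × 4 = 36.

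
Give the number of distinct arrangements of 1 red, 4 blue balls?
5

Reasoning: Multinomial: 5!/(1! × 4!) = 5.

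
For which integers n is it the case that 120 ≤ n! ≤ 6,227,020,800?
n! is strictly increasing; 5! = 120 and 13! = 6,227,020,800, so valid n = 5, 6, 7, 8, 9, 10, 11, 12, 13.
Final answer: 5, 6, 7, 8, 9, 10, 11, 12, 13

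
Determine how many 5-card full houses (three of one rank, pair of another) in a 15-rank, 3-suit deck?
630

Reasoning: Triple rank: 15. Triple suits: C(3,3)=1. Pair rank: 14. Pair suits: C(3,2)=3. Total: 630.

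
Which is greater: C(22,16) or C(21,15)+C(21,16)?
Equal

Reasoning: By Pascal's identity: C(22,16) = C(21,15)+C(21,16) = 74,613. Equal.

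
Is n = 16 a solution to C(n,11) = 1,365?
C(16,11) = 16·15·14·13·12·11·10·9·8·7·6/11! = 174,356,582,400/39,916,800 = 4,368, which does not equal 1,365.

Answer: No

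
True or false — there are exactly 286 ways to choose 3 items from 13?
True

Explanation: C(13,3) = 286.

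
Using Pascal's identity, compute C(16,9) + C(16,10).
C(16,9) + C(16,10) = C(17,10) = 19,448.
Final answer: 19,448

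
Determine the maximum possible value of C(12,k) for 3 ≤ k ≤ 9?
924

C(12,k) is maximised at the centre of the row: C(12,6) = 924.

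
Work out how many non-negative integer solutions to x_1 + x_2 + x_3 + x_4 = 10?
C(10+4-1, 4-1) = 286.
Final answer: 286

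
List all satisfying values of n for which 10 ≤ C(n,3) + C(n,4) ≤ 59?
5, 6

C(4,3)+C(4,4)=5; C(5,3)+C(5,4)=15; C(6,3)+C(6,4)=35; C(7,3)+C(7,4)=70. So valid n = 5, 6.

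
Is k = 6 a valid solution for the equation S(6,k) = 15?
S(6,6) = 6·S(5,6) + S(5,5) = 6·0 + 1 = 1, which does not equal 15.

Answer: No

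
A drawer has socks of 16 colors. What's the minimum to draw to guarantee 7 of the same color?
Worst case: 6 of each = 96. One more: 97.

Answer: 97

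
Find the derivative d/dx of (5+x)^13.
Using the power rule: d/dx (5+x)^13 = 13(5+x)^{12}.

Answer: 13(5+x)^12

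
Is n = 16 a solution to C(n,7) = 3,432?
C(16,7) = 16·15·14·13·12·11·10/7! = 57,657,600/5,040 = 11,440, which does not equal 3,432.
Final answer: No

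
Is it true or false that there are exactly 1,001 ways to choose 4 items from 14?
True
C(14,4) = 1,001.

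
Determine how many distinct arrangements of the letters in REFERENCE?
7,560

Solution: Word has 9 letters (R=2, E=4, F=1, N=1, C=1). Arrangements: 9!/Π(k!) = 7,560.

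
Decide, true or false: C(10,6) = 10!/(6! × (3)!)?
False
The correct denominator is 6!×4!, giving C(10,6) = 210; the stated RHS is 10!/(6!×3!) = 840 ≠ 210, so the statement does not hold.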